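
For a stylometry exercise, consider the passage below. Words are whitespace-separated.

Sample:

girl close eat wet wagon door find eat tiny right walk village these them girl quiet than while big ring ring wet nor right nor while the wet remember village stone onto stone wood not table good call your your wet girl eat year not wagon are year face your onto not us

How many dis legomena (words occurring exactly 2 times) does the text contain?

9

Frequencies: wet:4, girl:3, eat:3, not:3, your:3, wagon:2, right:2, village:2, while:2, ring:2, nor:2, stone:2, onto:2, year:2, close:1, door:1, find:1, tiny:1, walk:1, these:1, … (13 more, each freq 1)
Words with frequency 2: nor, onto, right, ring, stone, village, wagon, while, year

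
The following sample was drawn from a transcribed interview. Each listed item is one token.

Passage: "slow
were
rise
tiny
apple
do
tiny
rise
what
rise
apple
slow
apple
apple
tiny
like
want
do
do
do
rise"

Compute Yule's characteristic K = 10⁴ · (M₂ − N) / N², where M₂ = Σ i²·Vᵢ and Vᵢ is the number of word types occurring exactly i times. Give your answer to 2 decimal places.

Frequencies: rise:4, apple:4, do:4, tiny:3, slow:2, were:1, what:1, like:1, want:1
N = 21. Frequency spectrum: V_1=4, V_2=1, V_3=1, V_4=3
M₂ = 1²·4 + 2²·1 + 3²·1 + 4²·3 = 65
K = 10000 × (65 − 21) / 21² = 997.73

997.73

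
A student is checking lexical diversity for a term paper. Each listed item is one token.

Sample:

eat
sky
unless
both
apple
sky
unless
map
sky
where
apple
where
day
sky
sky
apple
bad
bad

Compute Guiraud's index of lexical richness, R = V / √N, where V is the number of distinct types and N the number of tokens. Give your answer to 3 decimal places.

2.121

N = 18, V = 9.
√N = 4.242641
R = 9 / 4.242641 = 2.121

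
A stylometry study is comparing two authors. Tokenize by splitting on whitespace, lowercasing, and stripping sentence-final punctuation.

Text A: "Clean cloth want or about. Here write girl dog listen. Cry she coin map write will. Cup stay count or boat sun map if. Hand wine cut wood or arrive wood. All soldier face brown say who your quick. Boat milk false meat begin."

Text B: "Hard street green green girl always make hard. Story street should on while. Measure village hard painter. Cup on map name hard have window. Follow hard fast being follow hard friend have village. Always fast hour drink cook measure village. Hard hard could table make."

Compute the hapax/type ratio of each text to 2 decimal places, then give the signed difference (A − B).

A: hapax=33, V=38, ratio=0.87
B: hapax=16, V=27, ratio=0.59
Difference = 0.87 − 0.59 = 0.28

0.28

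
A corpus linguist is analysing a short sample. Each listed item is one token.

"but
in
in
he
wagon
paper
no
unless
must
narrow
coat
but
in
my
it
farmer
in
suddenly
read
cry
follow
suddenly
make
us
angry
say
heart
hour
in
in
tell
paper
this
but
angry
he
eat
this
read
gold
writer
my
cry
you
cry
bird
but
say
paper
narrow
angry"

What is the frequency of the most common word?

Frequencies: in:6, but:4, paper:3, cry:3, angry:3, he:2, narrow:2, my:2, suddenly:2, read:2, say:2, this:2, wagon:1, no:1, unless:1, must:1, coat:1, it:1, farmer:1, follow:1, … (10 more, each freq 1)
Most common: 'in' with frequency 6.

6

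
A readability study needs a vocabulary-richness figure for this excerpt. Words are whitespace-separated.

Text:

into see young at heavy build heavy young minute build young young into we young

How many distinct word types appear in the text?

Distinct types: {at, build, heavy, into, minute, see, we, young}
V = 8

8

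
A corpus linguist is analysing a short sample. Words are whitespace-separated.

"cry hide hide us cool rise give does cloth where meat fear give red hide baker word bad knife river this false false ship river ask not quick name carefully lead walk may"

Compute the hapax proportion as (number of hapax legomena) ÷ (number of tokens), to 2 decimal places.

0.73

Frequencies: hide:3, give:2, river:2, false:2, cry:1, us:1, cool:1, rise:1, does:1, cloth:1, where:1, meat:1, fear:1, red:1, baker:1, word:1, bad:1, knife:1, this:1, ship:1, … (8 more, each freq 1)
Hapax count = 24; token count = 33.
Ratio = 24 / 33 = 0.73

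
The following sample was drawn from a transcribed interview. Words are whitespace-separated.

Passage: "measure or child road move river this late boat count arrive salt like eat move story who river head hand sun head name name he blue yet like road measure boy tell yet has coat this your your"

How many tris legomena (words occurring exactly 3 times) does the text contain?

0

Frequencies: measure:2, road:2, move:2, river:2, this:2, like:2, head:2, name:2, yet:2, your:2, or:1, child:1, late:1, boat:1, count:1, arrive:1, salt:1, eat:1, story:1, who:1, … (8 more, each freq 1)
Words with frequency 3: (none)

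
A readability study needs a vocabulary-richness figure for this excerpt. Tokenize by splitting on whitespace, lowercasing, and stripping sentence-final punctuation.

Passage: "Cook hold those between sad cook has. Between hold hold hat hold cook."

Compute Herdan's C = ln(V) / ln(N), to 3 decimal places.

N = 13, V = 7.
ln(V) = 1.945910, ln(N) = 2.564949
C = 1.945910 / 2.564949 = 0.759

0.759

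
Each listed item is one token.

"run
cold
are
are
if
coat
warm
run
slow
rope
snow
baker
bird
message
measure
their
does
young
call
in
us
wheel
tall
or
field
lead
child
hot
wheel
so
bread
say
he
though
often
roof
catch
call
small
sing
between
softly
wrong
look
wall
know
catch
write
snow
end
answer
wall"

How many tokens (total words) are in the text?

Tokens: run, cold, are, are, if, coat, warm, run, slow, rope, snow, baker, bird, message, measure, their, does, young, call, in, us, wheel, tall, or, field, lead, child, hot, wheel, so, bread, say, he, though, often, roof, catch, call, small, sing, between, softly, wrong, look, wall, know, catch, write, snow, end, answer, wall
N = 52

52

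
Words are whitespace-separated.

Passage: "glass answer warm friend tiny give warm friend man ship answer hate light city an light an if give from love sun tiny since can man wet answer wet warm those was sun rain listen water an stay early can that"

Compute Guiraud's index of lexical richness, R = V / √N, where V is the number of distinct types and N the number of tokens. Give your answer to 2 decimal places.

4.22

N = 41, V = 27.
√N = 6.403124
R = 27 / 6.403124 = 4.22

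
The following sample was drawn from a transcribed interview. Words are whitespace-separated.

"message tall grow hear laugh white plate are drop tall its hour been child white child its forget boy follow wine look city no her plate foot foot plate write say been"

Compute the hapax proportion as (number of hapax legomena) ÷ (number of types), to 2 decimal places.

Frequencies: plate:3, tall:2, white:2, its:2, been:2, child:2, foot:2, message:1, grow:1, hear:1, laugh:1, are:1, drop:1, hour:1, forget:1, boy:1, follow:1, wine:1, look:1, city:1, … (4 more, each freq 1)
Hapax count = 17; type count = 24.
Ratio = 17 / 24 = 0.71

0.71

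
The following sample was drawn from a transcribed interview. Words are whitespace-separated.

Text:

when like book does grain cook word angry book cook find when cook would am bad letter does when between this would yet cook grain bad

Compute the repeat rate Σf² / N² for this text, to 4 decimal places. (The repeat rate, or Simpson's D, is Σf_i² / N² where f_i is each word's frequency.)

0.0799

Frequencies: cook:4, when:3, book:2, does:2, grain:2, would:2, bad:2, like:1, word:1, angry:1, find:1, am:1, letter:1, between:1, this:1, yet:1
Σf² = 54; N² = 676
Repeat rate = 54 / 676 = 0.0799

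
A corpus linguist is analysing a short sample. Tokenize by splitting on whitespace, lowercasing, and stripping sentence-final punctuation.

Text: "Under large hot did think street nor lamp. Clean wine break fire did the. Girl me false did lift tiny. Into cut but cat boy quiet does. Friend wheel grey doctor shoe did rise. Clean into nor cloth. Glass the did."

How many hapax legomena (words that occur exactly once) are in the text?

Frequencies: did:5, nor:2, clean:2, the:2, into:2, under:1, large:1, hot:1, think:1, street:1, lamp:1, wine:1, break:1, fire:1, girl:1, me:1, false:1, lift:1, tiny:1, cut:1, … (13 more, each freq 1)
Hapax (freq=1): boy, break, but, cat, cloth, cut, doctor, does, false, fire, friend, girl, glass, grey, hot, lamp, large, lift, me, quiet, rise, shoe, street, think, tiny, under, wheel, wine

28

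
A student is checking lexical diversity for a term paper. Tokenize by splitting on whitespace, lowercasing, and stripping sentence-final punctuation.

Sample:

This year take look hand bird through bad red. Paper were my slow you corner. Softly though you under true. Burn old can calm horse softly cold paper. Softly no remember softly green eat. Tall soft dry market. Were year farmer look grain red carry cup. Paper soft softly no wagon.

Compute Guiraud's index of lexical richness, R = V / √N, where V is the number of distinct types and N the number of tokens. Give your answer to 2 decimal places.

N = 51, V = 38.
√N = 7.141428
R = 38 / 7.141428 = 5.32

5.32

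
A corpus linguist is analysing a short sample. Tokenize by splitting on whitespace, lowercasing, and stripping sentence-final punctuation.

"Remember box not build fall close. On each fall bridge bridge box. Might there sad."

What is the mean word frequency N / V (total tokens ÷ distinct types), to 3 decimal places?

1.250

N = 15 tokens, V = 12 types.
Mean frequency = N / V = 15 / 12 = 1.250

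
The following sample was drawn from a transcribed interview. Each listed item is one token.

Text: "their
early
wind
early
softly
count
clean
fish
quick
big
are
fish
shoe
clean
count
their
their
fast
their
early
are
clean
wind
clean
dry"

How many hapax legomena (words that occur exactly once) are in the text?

6

Frequencies: their:4, clean:4, early:3, wind:2, count:2, fish:2, are:2, softly:1, quick:1, big:1, shoe:1, fast:1, dry:1
Hapax (freq=1): big, dry, fast, quick, shoe, softly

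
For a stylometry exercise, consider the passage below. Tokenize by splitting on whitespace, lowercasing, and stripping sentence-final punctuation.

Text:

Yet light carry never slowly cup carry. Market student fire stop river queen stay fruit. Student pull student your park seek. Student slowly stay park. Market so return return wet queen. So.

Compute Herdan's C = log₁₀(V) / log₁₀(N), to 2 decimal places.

0.88

N = 32, V = 21.
log₁₀(V) = 1.322219, log₁₀(N) = 1.505150
C = 1.322219 / 1.505150 = 0.88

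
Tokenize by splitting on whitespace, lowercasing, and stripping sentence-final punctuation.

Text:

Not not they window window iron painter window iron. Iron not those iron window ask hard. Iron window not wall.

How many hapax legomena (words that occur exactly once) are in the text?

Frequencies: window:5, iron:5, not:4, they:1, painter:1, those:1, ask:1, hard:1, wall:1
Hapax (freq=1): ask, hard, painter, they, those, wall

6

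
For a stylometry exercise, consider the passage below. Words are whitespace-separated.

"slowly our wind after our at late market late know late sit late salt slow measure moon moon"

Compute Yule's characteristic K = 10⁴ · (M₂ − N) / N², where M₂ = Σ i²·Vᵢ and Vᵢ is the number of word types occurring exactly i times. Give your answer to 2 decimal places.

493.83

Frequencies: late:4, our:2, moon:2, slowly:1, wind:1, after:1, at:1, market:1, know:1, sit:1, salt:1, slow:1, measure:1
N = 18. Frequency spectrum: V_1=10, V_2=2, V_4=1
M₂ = 1²·10 + 2²·2 + 4²·1 = 34
K = 10000 × (34 − 18) / 18² = 493.83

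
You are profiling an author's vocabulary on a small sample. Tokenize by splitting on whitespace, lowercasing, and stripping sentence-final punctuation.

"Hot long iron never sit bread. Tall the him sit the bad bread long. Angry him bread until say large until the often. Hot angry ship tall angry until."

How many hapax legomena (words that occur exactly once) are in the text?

7

Frequencies: bread:3, the:3, angry:3, until:3, hot:2, long:2, sit:2, tall:2, him:2, iron:1, never:1, bad:1, say:1, large:1, often:1, ship:1
Hapax (freq=1): bad, iron, large, never, often, say, ship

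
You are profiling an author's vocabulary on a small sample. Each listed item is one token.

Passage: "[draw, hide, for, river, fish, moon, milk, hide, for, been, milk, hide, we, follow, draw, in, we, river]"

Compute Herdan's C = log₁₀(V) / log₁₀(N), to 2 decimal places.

0.83

N = 18, V = 11.
log₁₀(V) = 1.041393, log₁₀(N) = 1.255273
C = 1.041393 / 1.255273 = 0.83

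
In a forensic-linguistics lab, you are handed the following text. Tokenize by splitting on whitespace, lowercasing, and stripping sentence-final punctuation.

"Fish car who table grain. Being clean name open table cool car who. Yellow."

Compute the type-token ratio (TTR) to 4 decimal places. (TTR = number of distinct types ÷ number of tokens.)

N = 14 tokens, V = 11 types.
TTR = V / N = 11 / 14 = 0.7857

0.7857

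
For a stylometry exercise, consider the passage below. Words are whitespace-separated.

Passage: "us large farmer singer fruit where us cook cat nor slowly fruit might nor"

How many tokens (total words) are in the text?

14

Tokens: us, large, farmer, singer, fruit, where, us, cook, cat, nor, slowly, fruit, might, nor
N = 14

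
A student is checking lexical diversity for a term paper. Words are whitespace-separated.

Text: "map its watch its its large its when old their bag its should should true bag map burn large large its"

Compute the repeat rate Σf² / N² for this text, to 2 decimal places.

0.14

Frequencies: its:6, large:3, map:2, bag:2, should:2, watch:1, when:1, old:1, their:1, true:1, burn:1
Σf² = 63; N² = 441
Repeat rate = 63 / 441 = 0.14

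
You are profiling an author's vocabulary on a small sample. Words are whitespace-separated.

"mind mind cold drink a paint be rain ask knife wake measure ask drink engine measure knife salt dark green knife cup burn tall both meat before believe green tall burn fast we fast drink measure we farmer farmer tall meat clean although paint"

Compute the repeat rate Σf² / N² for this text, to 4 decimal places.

Frequencies: drink:3, knife:3, measure:3, tall:3, mind:2, paint:2, ask:2, green:2, burn:2, meat:2, fast:2, we:2, farmer:2, cold:1, a:1, be:1, rain:1, wake:1, engine:1, salt:1, … (7 more, each freq 1)
Σf² = 86; N² = 1936
Repeat rate = 86 / 1936 = 0.0444

0.0444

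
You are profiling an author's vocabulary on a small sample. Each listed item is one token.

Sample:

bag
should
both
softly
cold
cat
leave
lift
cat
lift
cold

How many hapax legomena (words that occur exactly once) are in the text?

5

Frequencies: cold:2, cat:2, lift:2, bag:1, should:1, both:1, softly:1, leave:1
Hapax (freq=1): bag, both, leave, should, softly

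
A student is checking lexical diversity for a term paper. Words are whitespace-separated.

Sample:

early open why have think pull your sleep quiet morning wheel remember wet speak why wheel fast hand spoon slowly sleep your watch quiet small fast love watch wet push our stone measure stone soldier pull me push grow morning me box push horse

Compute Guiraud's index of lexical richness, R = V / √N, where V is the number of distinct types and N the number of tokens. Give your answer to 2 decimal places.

N = 44, V = 30.
√N = 6.633250
R = 30 / 6.633250 = 4.52

4.52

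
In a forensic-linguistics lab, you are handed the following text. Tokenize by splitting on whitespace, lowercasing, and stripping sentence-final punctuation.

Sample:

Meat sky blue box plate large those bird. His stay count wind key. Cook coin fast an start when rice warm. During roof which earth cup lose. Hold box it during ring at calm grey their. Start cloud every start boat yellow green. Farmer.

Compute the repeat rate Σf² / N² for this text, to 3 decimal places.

0.028

Frequencies: start:3, box:2, during:2, meat:1, sky:1, blue:1, plate:1, large:1, those:1, bird:1, his:1, stay:1, count:1, wind:1, key:1, cook:1, coin:1, fast:1, an:1, when:1, … (20 more, each freq 1)
Σf² = 54; N² = 1936
Repeat rate = 54 / 1936 = 0.028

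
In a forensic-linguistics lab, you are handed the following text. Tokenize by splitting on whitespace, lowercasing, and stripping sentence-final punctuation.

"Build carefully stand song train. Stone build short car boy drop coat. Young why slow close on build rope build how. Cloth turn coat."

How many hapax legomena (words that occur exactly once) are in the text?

18

Frequencies: build:4, coat:2, carefully:1, stand:1, song:1, train:1, stone:1, short:1, car:1, boy:1, drop:1, young:1, why:1, slow:1, close:1, on:1, rope:1, how:1, cloth:1, turn:1
Hapax (freq=1): boy, car, carefully, close, cloth, drop, how, on, rope, short, slow, song, stand, stone, train, turn, why, young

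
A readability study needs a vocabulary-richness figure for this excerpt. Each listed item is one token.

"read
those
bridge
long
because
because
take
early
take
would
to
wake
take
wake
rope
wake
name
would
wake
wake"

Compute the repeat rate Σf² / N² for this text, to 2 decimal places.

0.13

Frequencies: wake:5, take:3, because:2, would:2, read:1, those:1, bridge:1, long:1, early:1, to:1, rope:1, name:1
Σf² = 50; N² = 400
Repeat rate = 50 / 400 = 0.13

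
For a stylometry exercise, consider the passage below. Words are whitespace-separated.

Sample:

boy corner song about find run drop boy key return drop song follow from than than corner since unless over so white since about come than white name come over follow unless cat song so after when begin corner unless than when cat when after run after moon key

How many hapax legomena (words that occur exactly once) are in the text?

6

Frequencies: than:4, corner:3, song:3, unless:3, after:3, when:3, boy:2, about:2, run:2, drop:2, key:2, follow:2, since:2, over:2, so:2, white:2, come:2, cat:2, find:1, return:1, … (4 more, each freq 1)
Hapax (freq=1): begin, find, from, moon, name, return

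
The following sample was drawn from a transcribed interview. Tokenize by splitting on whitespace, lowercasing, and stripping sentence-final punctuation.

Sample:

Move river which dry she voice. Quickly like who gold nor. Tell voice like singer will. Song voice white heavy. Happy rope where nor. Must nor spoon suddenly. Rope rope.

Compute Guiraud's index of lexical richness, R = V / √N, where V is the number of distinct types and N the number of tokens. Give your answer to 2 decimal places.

4.20

N = 30, V = 23.
√N = 5.477226
R = 23 / 5.477226 = 4.20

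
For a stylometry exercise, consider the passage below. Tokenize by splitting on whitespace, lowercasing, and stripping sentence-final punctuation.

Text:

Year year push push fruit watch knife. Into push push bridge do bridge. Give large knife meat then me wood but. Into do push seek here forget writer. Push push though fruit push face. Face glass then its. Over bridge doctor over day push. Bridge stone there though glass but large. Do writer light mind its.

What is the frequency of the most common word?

9

Frequencies: push:9, bridge:4, do:3, year:2, fruit:2, knife:2, into:2, large:2, then:2, but:2, writer:2, though:2, face:2, glass:2, its:2, over:2, watch:1, give:1, meat:1, me:1, … (10 more, each freq 1)
Most common: 'push' with frequency 9.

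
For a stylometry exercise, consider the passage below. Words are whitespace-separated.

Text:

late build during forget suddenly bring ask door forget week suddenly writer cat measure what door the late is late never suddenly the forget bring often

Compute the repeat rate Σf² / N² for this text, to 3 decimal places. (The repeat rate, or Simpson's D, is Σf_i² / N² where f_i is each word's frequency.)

Frequencies: late:3, forget:3, suddenly:3, bring:2, door:2, the:2, build:1, during:1, ask:1, week:1, writer:1, cat:1, measure:1, what:1, is:1, never:1, often:1
Σf² = 50; N² = 676
Repeat rate = 50 / 676 = 0.074

0.074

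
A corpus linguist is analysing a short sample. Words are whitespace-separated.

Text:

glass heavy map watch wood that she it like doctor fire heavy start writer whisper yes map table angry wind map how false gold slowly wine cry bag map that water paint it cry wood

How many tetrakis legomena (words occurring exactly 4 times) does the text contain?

1

Frequencies: map:4, heavy:2, wood:2, that:2, it:2, cry:2, glass:1, watch:1, she:1, like:1, doctor:1, fire:1, start:1, writer:1, whisper:1, yes:1, table:1, angry:1, wind:1, how:1, … (7 more, each freq 1)
Words with frequency 4: map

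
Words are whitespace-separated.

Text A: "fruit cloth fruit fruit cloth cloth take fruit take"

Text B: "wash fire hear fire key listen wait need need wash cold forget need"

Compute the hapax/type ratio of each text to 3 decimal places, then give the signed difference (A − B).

-0.667

A: hapax=0, V=3, ratio=0.000
B: hapax=6, V=9, ratio=0.667
Difference = 0.000 − 0.667 = -0.667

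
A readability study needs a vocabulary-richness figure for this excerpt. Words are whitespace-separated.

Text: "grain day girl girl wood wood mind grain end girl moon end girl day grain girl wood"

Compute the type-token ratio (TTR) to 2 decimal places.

N = 17 tokens, V = 7 types.
TTR = V / N = 7 / 17 = 0.41

0.41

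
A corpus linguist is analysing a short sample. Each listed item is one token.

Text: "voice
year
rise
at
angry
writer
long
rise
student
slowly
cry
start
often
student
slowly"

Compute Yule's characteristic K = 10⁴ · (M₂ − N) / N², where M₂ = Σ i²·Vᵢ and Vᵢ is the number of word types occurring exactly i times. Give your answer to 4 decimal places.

Frequencies: rise:2, student:2, slowly:2, voice:1, year:1, at:1, angry:1, writer:1, long:1, cry:1, start:1, often:1
N = 15. Frequency spectrum: V_1=9, V_2=3
M₂ = 1²·9 + 2²·3 = 21
K = 10000 × (21 − 15) / 15² = 266.6667

266.6667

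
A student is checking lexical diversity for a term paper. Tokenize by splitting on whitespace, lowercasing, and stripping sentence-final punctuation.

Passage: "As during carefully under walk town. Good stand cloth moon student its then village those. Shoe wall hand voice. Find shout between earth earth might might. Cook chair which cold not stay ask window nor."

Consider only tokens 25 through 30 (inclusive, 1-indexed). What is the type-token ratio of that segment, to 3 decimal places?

Segment tokens 25–30: might, might, cook, chair, which, cold
Segment N = 6, segment V = 5.
TTR = 5 / 6 = 0.833

0.833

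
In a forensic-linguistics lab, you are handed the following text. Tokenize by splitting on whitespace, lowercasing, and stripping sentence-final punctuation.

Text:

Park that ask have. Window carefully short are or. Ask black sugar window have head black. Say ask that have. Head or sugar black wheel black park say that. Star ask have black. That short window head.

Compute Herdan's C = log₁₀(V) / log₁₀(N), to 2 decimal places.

N = 37, V = 15.
log₁₀(V) = 1.176091, log₁₀(N) = 1.568202
C = 1.176091 / 1.568202 = 0.75

0.75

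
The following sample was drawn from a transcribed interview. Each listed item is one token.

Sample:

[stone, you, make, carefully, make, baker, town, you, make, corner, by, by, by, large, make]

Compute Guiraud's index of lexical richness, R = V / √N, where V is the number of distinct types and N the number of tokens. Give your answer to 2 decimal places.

N = 15, V = 9.
√N = 3.872983
R = 9 / 3.872983 = 2.32

2.32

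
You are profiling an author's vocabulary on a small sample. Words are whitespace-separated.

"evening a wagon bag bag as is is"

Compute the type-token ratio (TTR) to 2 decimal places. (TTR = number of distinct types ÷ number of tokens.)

N = 8 tokens, V = 6 types.
TTR = V / N = 6 / 8 = 0.75

0.75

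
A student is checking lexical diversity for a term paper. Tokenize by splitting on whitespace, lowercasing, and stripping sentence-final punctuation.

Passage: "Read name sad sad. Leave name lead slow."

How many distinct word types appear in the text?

6

Distinct types: {lead, leave, name, read, sad, slow}
V = 6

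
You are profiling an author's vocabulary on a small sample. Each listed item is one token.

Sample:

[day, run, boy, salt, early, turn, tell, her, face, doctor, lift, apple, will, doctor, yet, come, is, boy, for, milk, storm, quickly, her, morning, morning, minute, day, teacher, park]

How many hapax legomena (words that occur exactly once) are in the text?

Frequencies: day:2, boy:2, her:2, doctor:2, morning:2, run:1, salt:1, early:1, turn:1, tell:1, face:1, lift:1, apple:1, will:1, yet:1, come:1, is:1, for:1, milk:1, storm:1, … (4 more, each freq 1)
Hapax (freq=1): apple, come, early, face, for, is, lift, milk, minute, park, quickly, run, salt, storm, teacher, tell, turn, will, yet

19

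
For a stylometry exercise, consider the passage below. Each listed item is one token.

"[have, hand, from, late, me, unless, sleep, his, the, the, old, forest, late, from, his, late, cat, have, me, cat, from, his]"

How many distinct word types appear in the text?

12

Distinct types: {cat, forest, from, hand, have, his, late, me, old, sleep, the, unless}
V = 12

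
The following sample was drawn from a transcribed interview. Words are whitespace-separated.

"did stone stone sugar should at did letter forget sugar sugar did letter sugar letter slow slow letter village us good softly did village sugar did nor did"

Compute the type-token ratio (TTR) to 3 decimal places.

N = 28 tokens, V = 13 types.
TTR = V / N = 13 / 28 = 0.464

0.464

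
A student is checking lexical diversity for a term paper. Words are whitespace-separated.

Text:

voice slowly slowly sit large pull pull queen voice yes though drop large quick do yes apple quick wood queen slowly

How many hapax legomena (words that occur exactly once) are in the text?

Frequencies: slowly:3, voice:2, large:2, pull:2, queen:2, yes:2, quick:2, sit:1, though:1, drop:1, do:1, apple:1, wood:1
Hapax (freq=1): apple, do, drop, sit, though, wood

6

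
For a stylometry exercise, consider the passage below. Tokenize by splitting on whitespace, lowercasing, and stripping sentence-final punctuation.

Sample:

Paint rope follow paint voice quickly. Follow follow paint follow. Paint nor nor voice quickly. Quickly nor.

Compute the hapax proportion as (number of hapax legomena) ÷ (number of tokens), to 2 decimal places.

0.06

Frequencies: paint:4, follow:4, quickly:3, nor:3, voice:2, rope:1
Hapax count = 1; token count = 17.
Ratio = 1 / 17 = 0.06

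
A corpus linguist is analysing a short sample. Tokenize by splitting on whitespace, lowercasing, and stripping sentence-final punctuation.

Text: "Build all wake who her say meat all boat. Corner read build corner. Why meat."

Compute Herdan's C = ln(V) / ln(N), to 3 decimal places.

N = 15, V = 11.
ln(V) = 2.397895, ln(N) = 2.708050
C = 2.397895 / 2.708050 = 0.885

0.885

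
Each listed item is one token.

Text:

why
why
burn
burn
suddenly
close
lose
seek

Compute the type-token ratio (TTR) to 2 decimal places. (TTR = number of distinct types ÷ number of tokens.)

0.75

N = 8 tokens, V = 6 types.
TTR = V / N = 6 / 8 = 0.75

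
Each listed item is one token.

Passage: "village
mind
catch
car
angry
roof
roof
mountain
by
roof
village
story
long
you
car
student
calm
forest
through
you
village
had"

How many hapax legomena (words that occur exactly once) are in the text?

Frequencies: village:3, roof:3, car:2, you:2, mind:1, catch:1, angry:1, mountain:1, by:1, story:1, long:1, student:1, calm:1, forest:1, through:1, had:1
Hapax (freq=1): angry, by, calm, catch, forest, had, long, mind, mountain, story, student, through

12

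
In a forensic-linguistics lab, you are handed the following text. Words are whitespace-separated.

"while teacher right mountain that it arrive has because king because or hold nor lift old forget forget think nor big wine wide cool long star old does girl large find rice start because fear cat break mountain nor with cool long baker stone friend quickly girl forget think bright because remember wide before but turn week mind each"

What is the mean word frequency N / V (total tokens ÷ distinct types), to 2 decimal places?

N = 59 tokens, V = 45 types.
Mean frequency = N / V = 59 / 45 = 1.31

1.31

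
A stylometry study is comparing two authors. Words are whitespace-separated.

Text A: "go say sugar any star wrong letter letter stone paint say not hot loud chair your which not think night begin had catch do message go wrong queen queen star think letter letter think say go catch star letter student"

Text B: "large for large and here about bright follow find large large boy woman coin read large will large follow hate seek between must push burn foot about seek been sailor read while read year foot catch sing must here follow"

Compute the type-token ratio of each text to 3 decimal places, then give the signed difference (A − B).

TTR(A) = 24/40 = 0.600
TTR(B) = 26/40 = 0.650
Difference = 0.600 − 0.650 = -0.050

-0.050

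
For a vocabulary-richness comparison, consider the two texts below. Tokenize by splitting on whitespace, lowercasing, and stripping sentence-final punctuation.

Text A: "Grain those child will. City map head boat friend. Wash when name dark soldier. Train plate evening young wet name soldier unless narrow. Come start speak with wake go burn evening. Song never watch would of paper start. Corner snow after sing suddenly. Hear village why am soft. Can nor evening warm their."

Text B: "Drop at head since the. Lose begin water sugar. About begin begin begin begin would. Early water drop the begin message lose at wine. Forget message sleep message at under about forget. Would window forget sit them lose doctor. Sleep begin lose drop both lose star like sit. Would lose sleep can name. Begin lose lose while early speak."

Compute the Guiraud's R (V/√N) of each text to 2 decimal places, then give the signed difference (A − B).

A: V=48, N=53, R=6.59
B: V=28, N=59, R=3.65
Difference = 6.59 − 3.65 = 2.94

2.94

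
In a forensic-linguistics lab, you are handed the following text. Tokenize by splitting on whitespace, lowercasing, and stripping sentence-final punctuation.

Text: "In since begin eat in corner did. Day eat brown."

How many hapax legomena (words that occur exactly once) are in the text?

6

Frequencies: in:2, eat:2, since:1, begin:1, corner:1, did:1, day:1, brown:1
Hapax (freq=1): begin, brown, corner, day, did, since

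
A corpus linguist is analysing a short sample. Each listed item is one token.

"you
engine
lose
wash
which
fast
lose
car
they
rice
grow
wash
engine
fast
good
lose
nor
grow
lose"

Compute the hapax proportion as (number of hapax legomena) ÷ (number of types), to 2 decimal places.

0.58

Frequencies: lose:4, engine:2, wash:2, fast:2, grow:2, you:1, which:1, car:1, they:1, rice:1, good:1, nor:1
Hapax count = 7; type count = 12.
Ratio = 7 / 12 = 0.58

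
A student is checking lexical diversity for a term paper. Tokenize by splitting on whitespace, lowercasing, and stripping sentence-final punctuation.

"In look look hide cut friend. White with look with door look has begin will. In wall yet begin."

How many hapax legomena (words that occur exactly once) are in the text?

9

Frequencies: look:4, in:2, with:2, begin:2, hide:1, cut:1, friend:1, white:1, door:1, has:1, will:1, wall:1, yet:1
Hapax (freq=1): cut, door, friend, has, hide, wall, white, will, yet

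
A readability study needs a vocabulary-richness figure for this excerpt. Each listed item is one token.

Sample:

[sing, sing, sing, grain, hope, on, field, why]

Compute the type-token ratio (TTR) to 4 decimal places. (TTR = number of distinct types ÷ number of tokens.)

N = 8 tokens, V = 6 types.
TTR = V / N = 6 / 8 = 0.7500

0.7500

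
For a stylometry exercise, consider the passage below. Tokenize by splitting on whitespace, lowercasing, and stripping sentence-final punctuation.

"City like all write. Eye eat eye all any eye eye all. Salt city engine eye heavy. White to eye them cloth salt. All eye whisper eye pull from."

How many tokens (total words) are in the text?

29

Tokens: city, like, all, write, eye, eat, eye, all, any, eye, eye, all, salt, city, engine, eye, heavy, white, to, eye, them, cloth, salt, all, eye, whisper, eye, pull, from
N = 29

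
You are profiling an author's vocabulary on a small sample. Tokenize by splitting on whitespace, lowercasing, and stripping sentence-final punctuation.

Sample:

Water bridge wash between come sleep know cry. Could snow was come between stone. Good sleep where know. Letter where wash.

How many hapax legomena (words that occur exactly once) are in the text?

Frequencies: wash:2, between:2, come:2, sleep:2, know:2, where:2, water:1, bridge:1, cry:1, could:1, snow:1, was:1, stone:1, good:1, letter:1
Hapax (freq=1): bridge, could, cry, good, letter, snow, stone, was, water

9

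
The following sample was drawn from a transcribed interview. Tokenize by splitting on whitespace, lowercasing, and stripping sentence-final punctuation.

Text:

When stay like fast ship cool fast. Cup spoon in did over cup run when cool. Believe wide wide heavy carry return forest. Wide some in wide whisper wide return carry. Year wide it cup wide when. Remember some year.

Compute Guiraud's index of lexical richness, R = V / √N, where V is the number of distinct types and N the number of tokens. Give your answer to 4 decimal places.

N = 40, V = 23.
√N = 6.324555
R = 23 / 6.324555 = 3.6366

3.6366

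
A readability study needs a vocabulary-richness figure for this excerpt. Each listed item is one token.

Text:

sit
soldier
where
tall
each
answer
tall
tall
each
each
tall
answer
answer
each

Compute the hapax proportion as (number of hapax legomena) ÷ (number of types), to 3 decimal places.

Frequencies: tall:4, each:4, answer:3, sit:1, soldier:1, where:1
Hapax count = 3; type count = 6.
Ratio = 3 / 6 = 0.500

0.500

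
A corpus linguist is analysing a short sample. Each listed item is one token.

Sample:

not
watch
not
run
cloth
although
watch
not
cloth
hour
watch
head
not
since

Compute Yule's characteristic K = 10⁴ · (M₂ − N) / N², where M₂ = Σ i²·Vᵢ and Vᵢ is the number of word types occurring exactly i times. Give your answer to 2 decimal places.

1020.41

Frequencies: not:4, watch:3, cloth:2, run:1, although:1, hour:1, head:1, since:1
N = 14. Frequency spectrum: V_1=5, V_2=1, V_3=1, V_4=1
M₂ = 1²·5 + 2²·1 + 3²·1 + 4²·1 = 34
K = 10000 × (34 − 14) / 14² = 1020.41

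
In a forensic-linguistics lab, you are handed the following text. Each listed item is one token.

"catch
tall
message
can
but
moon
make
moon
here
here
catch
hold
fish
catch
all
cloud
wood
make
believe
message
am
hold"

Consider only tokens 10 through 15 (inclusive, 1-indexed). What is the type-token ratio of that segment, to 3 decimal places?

Segment tokens 10–15: here, catch, hold, fish, catch, all
Segment N = 6, segment V = 5.
TTR = 5 / 6 = 0.833

0.833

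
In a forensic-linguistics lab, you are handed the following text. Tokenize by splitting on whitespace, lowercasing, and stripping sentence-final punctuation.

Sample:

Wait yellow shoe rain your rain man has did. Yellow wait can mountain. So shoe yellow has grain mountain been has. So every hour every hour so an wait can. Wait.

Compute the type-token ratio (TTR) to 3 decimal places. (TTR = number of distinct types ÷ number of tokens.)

0.516

N = 31 tokens, V = 16 types.
TTR = V / N = 16 / 31 = 0.516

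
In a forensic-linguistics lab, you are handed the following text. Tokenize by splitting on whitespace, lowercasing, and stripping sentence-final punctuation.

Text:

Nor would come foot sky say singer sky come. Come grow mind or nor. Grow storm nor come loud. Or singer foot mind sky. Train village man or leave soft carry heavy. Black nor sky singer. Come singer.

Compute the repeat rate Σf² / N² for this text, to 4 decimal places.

Frequencies: come:5, nor:4, sky:4, singer:4, or:3, foot:2, grow:2, mind:2, would:1, say:1, storm:1, loud:1, train:1, village:1, man:1, leave:1, soft:1, carry:1, heavy:1, black:1
Σf² = 106; N² = 1444
Repeat rate = 106 / 1444 = 0.0734

0.0734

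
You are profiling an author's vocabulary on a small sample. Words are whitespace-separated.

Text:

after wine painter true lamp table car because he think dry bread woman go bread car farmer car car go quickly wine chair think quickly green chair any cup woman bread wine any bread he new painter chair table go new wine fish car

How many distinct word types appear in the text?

22

Distinct types: {after, any, because, bread, car, chair, cup, dry, farmer, fish, go, green, he, lamp, new, painter, quickly, table, think, true, wine, woman}
V = 22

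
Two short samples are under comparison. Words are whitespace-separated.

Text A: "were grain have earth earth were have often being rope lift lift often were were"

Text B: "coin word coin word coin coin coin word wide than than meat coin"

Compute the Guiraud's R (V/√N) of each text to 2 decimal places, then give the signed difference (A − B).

0.68

A: V=8, N=15, R=2.07
B: V=5, N=13, R=1.39
Difference = 2.07 − 1.39 = 0.68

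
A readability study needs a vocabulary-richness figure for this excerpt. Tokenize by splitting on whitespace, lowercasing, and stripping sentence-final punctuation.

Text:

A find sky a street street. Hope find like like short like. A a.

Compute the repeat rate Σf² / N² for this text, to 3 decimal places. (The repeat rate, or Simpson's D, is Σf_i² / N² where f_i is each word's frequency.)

0.184

Frequencies: a:4, like:3, find:2, street:2, sky:1, hope:1, short:1
Σf² = 36; N² = 196
Repeat rate = 36 / 196 = 0.184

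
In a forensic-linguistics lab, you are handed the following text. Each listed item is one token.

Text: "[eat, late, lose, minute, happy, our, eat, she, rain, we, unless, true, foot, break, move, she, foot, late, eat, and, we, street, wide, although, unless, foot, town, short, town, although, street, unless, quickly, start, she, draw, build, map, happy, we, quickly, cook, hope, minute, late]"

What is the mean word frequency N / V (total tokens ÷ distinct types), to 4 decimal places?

N = 45 tokens, V = 27 types.
Mean frequency = N / V = 45 / 27 = 1.6667

1.6667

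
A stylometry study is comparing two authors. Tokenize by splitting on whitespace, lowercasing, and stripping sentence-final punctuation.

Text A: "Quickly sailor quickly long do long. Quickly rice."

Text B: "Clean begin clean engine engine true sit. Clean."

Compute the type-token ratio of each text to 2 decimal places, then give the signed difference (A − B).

TTR(A) = 5/8 = 0.63
TTR(B) = 5/8 = 0.63
Difference = 0.63 − 0.63 = 0.00

0.00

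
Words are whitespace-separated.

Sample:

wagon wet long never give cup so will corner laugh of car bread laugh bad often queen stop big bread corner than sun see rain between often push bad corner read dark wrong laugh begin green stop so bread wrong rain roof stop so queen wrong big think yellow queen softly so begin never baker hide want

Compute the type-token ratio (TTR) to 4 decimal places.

0.6316

N = 57 tokens, V = 36 types.
TTR = V / N = 36 / 57 = 0.6316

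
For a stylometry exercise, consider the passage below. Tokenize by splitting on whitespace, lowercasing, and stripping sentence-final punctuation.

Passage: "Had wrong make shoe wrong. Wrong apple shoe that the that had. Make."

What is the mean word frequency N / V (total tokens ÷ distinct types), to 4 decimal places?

1.8571

N = 13 tokens, V = 7 types.
Mean frequency = N / V = 13 / 7 = 1.8571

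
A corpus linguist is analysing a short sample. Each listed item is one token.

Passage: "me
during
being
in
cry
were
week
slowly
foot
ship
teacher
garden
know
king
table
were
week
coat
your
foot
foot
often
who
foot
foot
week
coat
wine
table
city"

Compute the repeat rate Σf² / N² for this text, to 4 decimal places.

0.0689

Frequencies: foot:5, week:3, were:2, table:2, coat:2, me:1, during:1, being:1, in:1, cry:1, slowly:1, ship:1, teacher:1, garden:1, know:1, king:1, your:1, often:1, who:1, wine:1, … (1 more, each freq 1)
Σf² = 62; N² = 900
Repeat rate = 62 / 900 = 0.0689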